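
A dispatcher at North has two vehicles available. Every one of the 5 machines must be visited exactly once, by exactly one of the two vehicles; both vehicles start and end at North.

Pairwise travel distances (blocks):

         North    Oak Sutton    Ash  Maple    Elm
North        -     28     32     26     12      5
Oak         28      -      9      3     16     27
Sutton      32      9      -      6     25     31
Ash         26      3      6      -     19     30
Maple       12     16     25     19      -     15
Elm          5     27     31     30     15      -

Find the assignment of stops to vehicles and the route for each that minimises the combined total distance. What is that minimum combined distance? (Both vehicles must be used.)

There are 2^4 − 1 = 15 ways to divide the 5 stops into two non-empty groups. For each, the best each vehicle can do is its own shortest tour through its group:
  {Oak} + {Sutton, Ash, Maple, Elm}: 56 + 73 = 129
  {Sutton} + {Oak, Ash, Maple, Elm}: 64 + 65 = 129
  {Oak, Sutton} + {Ash, Maple, Elm}: 69 + 65 = 134
  {Ash} + {Oak, Sutton, Maple, Elm}: 52 + 73 = 125
  {Oak, Ash} + {Sutton, Maple, Elm}: 57 + 73 = 130
  {Sutton, Ash} + {Oak, Maple, Elm}: 64 + 60 = 124
  … (15 splits in total)
  {Oak, Sutton, Ash, Maple} + {Elm}: 69 + 10 = 79  ← best
Best: vehicle 1 North → Sutton → Ash → Oak → Maple → North = 69; vehicle 2 North → Elm → North = 10; combined 79.

79 blocks — the smallest possible combined total.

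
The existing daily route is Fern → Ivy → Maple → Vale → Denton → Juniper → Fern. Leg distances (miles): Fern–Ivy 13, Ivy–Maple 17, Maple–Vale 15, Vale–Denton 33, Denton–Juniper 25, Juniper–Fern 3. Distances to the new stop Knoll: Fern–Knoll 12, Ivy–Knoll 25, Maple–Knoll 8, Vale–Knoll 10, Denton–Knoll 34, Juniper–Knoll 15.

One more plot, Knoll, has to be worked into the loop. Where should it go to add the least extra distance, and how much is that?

Adding 3 miles by placing Knoll on the Maple–Vale leg.

Insertion cost between consecutive stops i–j is d(i,Knoll) + d(Knoll,j) − d(i,j):
  between Fern and Ivy: 12 + 25 − 13 = 24
  between Ivy and Maple: 25 + 8 − 17 = 16
  between Maple and Vale: 8 + 10 − 15 = 3
  between Vale and Denton: 10 + 34 − 33 = 11
  between Denton and Juniper: 34 + 15 − 25 = 24
  between Juniper and Fern: 15 + 12 − 3 = 24
Cheapest insertion is between Maple and Vale, adding 3.
New total = 106 + 3 = 109.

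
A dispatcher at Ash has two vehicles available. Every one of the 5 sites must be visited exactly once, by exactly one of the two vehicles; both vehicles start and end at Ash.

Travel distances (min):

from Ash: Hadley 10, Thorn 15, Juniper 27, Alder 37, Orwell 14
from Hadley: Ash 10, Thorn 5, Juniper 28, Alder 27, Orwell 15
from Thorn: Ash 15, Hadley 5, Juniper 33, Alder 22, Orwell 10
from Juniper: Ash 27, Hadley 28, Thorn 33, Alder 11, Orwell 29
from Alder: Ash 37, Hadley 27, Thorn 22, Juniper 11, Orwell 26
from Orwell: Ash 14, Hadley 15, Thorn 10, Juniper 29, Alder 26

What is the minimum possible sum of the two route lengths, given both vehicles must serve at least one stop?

There are 2^4 − 1 = 15 ways to divide the 5 stops into two non-empty groups. For each, the best each vehicle can do is its own shortest tour through its group:
  {Hadley} + {Thorn, Juniper, Alder, Orwell}: 20 + 84 = 104
  {Thorn} + {Hadley, Juniper, Alder, Orwell}: 30 + 89 = 119
  {Hadley, Thorn} + {Juniper, Alder, Orwell}: 30 + 78 = 108
  {Juniper} + {Hadley, Thorn, Alder, Orwell}: 54 + 77 = 131
  {Hadley, Juniper} + {Thorn, Alder, Orwell}: 65 + 77 = 142
  {Thorn, Juniper} + {Hadley, Alder, Orwell}: 75 + 77 = 152
  … (15 splits in total)
  {Hadley, Thorn, Juniper, Alder} + {Orwell}: 75 + 28 = 103  ← best
Best: vehicle 1 Ash → Hadley → Thorn → Alder → Juniper → Ash = 75; vehicle 2 Ash → Orwell → Ash = 28; combined 103.

103 min — the smallest possible combined total.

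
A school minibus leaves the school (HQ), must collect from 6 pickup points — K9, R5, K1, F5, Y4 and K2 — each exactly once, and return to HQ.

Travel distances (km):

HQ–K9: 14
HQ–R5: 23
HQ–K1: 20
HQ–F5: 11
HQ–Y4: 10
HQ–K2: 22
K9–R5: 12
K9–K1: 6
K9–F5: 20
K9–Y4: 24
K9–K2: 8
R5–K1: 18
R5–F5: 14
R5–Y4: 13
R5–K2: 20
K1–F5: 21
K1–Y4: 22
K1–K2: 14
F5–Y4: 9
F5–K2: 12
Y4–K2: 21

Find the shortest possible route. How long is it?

There are 360 distinct closed tours to check (reversals are equivalent).
HQ - K9 - R5 - K1 - F5 - Y4 - K2 - HQ: 14+12+18+21+9+21+22 = 117
HQ - K9 - R5 - K1 - F5 - K2 - Y4 - HQ: 14+12+18+21+12+21+10 = 108
HQ - K9 - R5 - K1 - Y4 - F5 - K2 - HQ: 14+12+18+22+9+12+22 = 109
HQ - K9 - R5 - K1 - Y4 - K2 - F5 - HQ: 14+12+18+22+21+12+11 = 110
HQ - K9 - R5 - K1 - K2 - F5 - Y4 - HQ: 14+12+18+14+12+9+10 = 89
HQ - K9 - R5 - K1 - K2 - Y4 - F5 - HQ: 14+12+18+14+21+9+11 = 99
HQ - K9 - R5 - F5 - K1 - Y4 - K2 - HQ: 14+12+14+21+22+21+22 = 126
HQ - K9 - R5 - F5 - K1 - K2 - Y4 - HQ: 14+12+14+21+14+21+10 = 106
… (352 more)
HQ - F5 - K2 - K9 - K1 - R5 - Y4 - HQ: 11+12+8+6+18+13+10 = 78  ← best
The minimum is 78.
One optimal route: HQ → F5 → K2 → K9 → K1 → R5 → Y4 → HQ (or its reverse).

Minimum total distance: 78 km.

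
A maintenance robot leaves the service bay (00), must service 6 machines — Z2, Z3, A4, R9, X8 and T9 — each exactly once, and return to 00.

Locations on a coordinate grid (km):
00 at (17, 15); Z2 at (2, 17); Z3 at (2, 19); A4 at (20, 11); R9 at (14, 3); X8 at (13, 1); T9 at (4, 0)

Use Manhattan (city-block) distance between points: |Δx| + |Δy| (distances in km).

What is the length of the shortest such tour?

Minimum total distance: 74 km.

There are 360 distinct closed tours to check (reversals are equivalent).
00 → Z2 → Z3 → A4 → R9 → X8 → T9 → 00: 17+2+26+14+3+10+28 = 100
00 → Z2 → Z3 → A4 → R9 → T9 → X8 → 00: 17+2+26+14+13+10+18 = 100
00 → Z2 → Z3 → A4 → X8 → R9 → T9 → 00: 17+2+26+17+3+13+28 = 106
00 → Z2 → Z3 → A4 → X8 → T9 → R9 → 00: 17+2+26+17+10+13+15 = 100
00 → Z2 → Z3 → A4 → T9 → R9 → X8 → 00: 17+2+26+27+13+3+18 = 106
00 → Z2 → Z3 → A4 → T9 → X8 → R9 → 00: 17+2+26+27+10+3+15 = 100
00 → Z2 → Z3 → R9 → A4 → X8 → T9 → 00: 17+2+28+14+17+10+28 = 116
00 → Z2 → Z3 → R9 → A4 → T9 → X8 → 00: 17+2+28+14+27+10+18 = 116
… (352 more)
00 → Z2 → Z3 → T9 → X8 → R9 → A4 → 00: 17+2+21+10+3+14+7 = 74  ← best
The minimum is 74.
One optimal route: 00 → Z2 → Z3 → T9 → X8 → R9 → A4 → 00 (or its reverse).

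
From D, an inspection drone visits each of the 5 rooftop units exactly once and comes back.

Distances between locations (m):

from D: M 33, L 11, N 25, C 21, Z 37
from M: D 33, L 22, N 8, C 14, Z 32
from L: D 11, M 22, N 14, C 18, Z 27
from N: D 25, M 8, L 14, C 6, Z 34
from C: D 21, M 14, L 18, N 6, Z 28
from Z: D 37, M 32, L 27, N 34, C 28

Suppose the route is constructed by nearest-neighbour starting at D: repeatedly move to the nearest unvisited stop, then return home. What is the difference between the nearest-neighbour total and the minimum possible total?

The nearest-neighbour route is 9 m longer than optimal.

D: L=11, C=21, N=25, M=33, Z=37 ⇒ L
L: N=14, C=18, M=22, Z=27 ⇒ N
N: C=6, M=8, Z=34 ⇒ C
C: M=14, Z=28 ⇒ M
M: Z=32 ⇒ Z
NN route D → L → N → C → M → Z → D costs 114.
Optimal: D → L → Z → M → N → C → D costs 105 (by enumerating all 60 distinct tours).
Excess = 114 − 105 = 9.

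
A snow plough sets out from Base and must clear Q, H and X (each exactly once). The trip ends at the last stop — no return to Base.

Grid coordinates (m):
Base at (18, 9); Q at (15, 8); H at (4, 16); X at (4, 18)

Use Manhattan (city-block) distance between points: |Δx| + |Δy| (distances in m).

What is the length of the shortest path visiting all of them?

Minimum one-way distance = 25 m.

There are 3! = 6 possible orderings.
Base → Q → H → X: 4+19+2 = 25
Base → Q → X → H: 4+21+2 = 27
Base → H → Q → X: 21+19+21 = 61
Base → H → X → Q: 21+2+21 = 44
Base → X → Q → H: 23+21+19 = 63
Base → X → H → Q: 23+2+19 = 44
The minimum is 25.
One shortest path: Base → Q → H → X.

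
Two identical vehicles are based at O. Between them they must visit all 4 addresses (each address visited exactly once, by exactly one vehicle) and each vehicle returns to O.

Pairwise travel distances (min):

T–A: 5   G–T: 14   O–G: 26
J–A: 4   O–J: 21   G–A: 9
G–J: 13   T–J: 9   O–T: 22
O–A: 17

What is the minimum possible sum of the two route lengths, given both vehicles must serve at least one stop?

Try each way of splitting the stops between the two vehicles (each non-empty) and, for each split, find the best tour for each vehicle:
  {G} + {T, J, A}: 52 + 52 = 104
  {T} + {G, J, A}: 44 + 60 = 104
  {G, T} + {J, A}: 62 + 42 = 104
  {J} + {G, T, A}: 42 + 62 = 104
  {G, J} + {T, A}: 60 + 44 = 104
  {T, J} + {G, A}: 52 + 52 = 104
  … (7 splits in total)
Best: vehicle 1 O → G → O = 52; vehicle 2 O → T → J → A → O = 52; combined 104.

104 min — the smallest possible combined total.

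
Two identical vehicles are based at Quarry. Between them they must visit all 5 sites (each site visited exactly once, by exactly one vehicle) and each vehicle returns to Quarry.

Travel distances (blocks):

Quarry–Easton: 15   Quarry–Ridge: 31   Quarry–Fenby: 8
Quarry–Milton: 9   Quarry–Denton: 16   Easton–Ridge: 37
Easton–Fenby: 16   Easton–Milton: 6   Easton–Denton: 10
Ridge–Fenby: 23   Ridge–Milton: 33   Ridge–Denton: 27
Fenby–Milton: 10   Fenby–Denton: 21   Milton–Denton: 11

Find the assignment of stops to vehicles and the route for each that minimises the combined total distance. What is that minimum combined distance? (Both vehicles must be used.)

Minimum combined distance: 99 blocks.

Try each way of splitting the stops between the two vehicles (each non-empty) and, for each split, find the best tour for each vehicle:
  {Easton} + {Ridge, Fenby, Milton, Denton}: 30 + 78 = 108
  {Ridge} + {Easton, Fenby, Milton, Denton}: 62 + 50 = 112
  {Easton, Ridge} + {Fenby, Milton, Denton}: 83 + 45 = 128
  {Fenby} + {Easton, Ridge, Milton, Denton}: 16 + 83 = 99
  {Easton, Fenby} + {Ridge, Milton, Denton}: 39 + 78 = 117
  {Ridge, Fenby} + {Easton, Milton, Denton}: 62 + 41 = 103
  … (15 splits in total)
Best: vehicle 1 Quarry → Fenby → Quarry = 16; vehicle 2 Quarry → Ridge → Denton → Easton → Milton → Quarry = 83; combined 99.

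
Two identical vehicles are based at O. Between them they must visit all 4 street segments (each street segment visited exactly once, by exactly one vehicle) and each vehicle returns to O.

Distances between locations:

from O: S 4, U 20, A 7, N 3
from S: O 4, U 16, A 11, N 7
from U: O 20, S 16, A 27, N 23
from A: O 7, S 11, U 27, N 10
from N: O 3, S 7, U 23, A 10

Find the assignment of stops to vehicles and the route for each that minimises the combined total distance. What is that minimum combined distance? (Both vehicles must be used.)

There are 2^3 − 1 = 7 ways to divide the 4 stops into two non-empty groups. For each, the best each vehicle can do is its own shortest tour through its group:
  {S} + {U, A, N}: 8 + 60 = 68
  {U} + {S, A, N}: 40 + 28 = 68
  {S, U} + {A, N}: 40 + 20 = 60
  {A} + {S, U, N}: 14 + 46 = 60
  {S, A} + {U, N}: 22 + 46 = 68
  {U, A} + {S, N}: 54 + 14 = 68
  … (7 splits in total)
Best: vehicle 1 O → S → U → O = 40; vehicle 2 O → A → N → O = 20; combined 60.

Minimum combined distance: 60.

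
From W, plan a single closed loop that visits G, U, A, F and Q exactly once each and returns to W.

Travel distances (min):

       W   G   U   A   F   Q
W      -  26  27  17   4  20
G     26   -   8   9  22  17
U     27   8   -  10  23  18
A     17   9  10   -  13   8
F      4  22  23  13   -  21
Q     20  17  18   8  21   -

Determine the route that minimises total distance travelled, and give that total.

There are 60 distinct closed tours to check (reversals are equivalent).
W → G → U → A → F → Q → W: 26+8+10+13+21+20 = 98
W → G → U → A → Q → F → W: 26+8+10+8+21+4 = 77
W → G → U → F → A → Q → W: 26+8+23+13+8+20 = 98
W → G → U → F → Q → A → W: 26+8+23+21+8+17 = 103
W → G → U → Q → A → F → W: 26+8+18+8+13+4 = 77
W → G → U → Q → F → A → W: 26+8+18+21+13+17 = 103
W → G → A → U → F → Q → W: 26+9+10+23+21+20 = 109
W → G → A → U → Q → F → W: 26+9+10+18+21+4 = 88
W → G → A → F → U → Q → W: 26+9+13+23+18+20 = 109
W → G → A → F → Q → U → W: 26+9+13+21+18+27 = 114
W → G → A → Q → U → F → W: 26+9+8+18+23+4 = 88
W → G → A → Q → F → U → W: 26+9+8+21+23+27 = 114
W → G → F → U → A → Q → W: 26+22+23+10+8+20 = 109
W → G → F → U → Q → A → W: 26+22+23+18+8+17 = 114
… (46 more)
W → F → G → U → A → Q → W: 4+22+8+10+8+20 = 72  ← best
The minimum is 72.
One optimal route: W → F → G → U → A → Q → W (or its reverse).

72 min — the shortest possible round trip.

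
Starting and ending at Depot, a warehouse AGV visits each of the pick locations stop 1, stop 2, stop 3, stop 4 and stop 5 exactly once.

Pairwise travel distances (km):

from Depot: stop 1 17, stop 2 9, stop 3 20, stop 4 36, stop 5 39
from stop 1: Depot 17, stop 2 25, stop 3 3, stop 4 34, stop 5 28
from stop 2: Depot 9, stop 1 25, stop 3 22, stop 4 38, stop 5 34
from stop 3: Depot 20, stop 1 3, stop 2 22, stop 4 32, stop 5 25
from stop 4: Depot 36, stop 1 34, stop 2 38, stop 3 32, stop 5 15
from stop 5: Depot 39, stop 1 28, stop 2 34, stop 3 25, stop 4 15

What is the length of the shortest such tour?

There are 60 distinct closed tours to check (reversals are equivalent).
Depot-stop 1-stop 2-stop 3-stop 4-stop 5-Depot: 17+25+22+32+15+39 = 150
Depot-stop 1-stop 2-stop 3-stop 5-stop 4-Depot: 17+25+22+25+15+36 = 140
Depot-stop 1-stop 2-stop 4-stop 3-stop 5-Depot: 17+25+38+32+25+39 = 176
Depot-stop 1-stop 2-stop 4-stop 5-stop 3-Depot: 17+25+38+15+25+20 = 140
Depot-stop 1-stop 2-stop 5-stop 3-stop 4-Depot: 17+25+34+25+32+36 = 169
Depot-stop 1-stop 2-stop 5-stop 4-stop 3-Depot: 17+25+34+15+32+20 = 143
Depot-stop 1-stop 3-stop 2-stop 4-stop 5-Depot: 17+3+22+38+15+39 = 134
Depot-stop 1-stop 3-stop 2-stop 5-stop 4-Depot: 17+3+22+34+15+36 = 127
Depot-stop 1-stop 3-stop 4-stop 2-stop 5-Depot: 17+3+32+38+34+39 = 163
Depot-stop 1-stop 3-stop 4-stop 5-stop 2-Depot: 17+3+32+15+34+9 = 110
Depot-stop 1-stop 3-stop 5-stop 2-stop 4-Depot: 17+3+25+34+38+36 = 153
Depot-stop 1-stop 3-stop 5-stop 4-stop 2-Depot: 17+3+25+15+38+9 = 107
Depot-stop 1-stop 4-stop 2-stop 3-stop 5-Depot: 17+34+38+22+25+39 = 175
Depot-stop 1-stop 4-stop 2-stop 5-stop 3-Depot: 17+34+38+34+25+20 = 168
… (46 more)
The minimum is 107.
One optimal route: Depot → stop 1 → stop 3 → stop 5 → stop 4 → stop 2 → Depot (or its reverse).

107 km — the shortest possible round trip.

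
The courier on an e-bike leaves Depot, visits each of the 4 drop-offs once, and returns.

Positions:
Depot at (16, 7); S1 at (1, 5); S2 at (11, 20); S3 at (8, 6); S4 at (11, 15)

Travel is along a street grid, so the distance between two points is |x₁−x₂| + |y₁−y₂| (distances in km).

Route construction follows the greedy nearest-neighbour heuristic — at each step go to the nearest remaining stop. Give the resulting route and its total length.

From Depot: distances to unvisited — S3=9, S4=13, S1=17, S2=18. Nearest is S3 (9).
From S3: distances to unvisited — S1=8, S4=12, S2=17. Nearest is S1 (8).
From S1: distances to unvisited — S4=20, S2=25. Nearest is S4 (20).
From S4: distances to unvisited — S2=5. Nearest is S2 (5).
Return S2→Depot: 18.
Total = 9 + 8 + 20 + 5 + 18 = 60.

Nearest-neighbour total = 60 km; route Depot → S3 → S1 → S4 → S2 → Depot.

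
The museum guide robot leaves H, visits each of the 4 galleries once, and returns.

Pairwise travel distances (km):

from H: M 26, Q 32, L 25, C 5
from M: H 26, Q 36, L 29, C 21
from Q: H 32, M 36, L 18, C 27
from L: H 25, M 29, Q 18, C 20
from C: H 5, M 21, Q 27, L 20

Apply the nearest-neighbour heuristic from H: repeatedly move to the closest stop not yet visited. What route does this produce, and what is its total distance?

H → [C:5 / L:25 / M:26 / Q:32] → C (5)
C → [L:20 / M:21 / Q:27] → L (20)
L → [Q:18 / M:29] → Q (18)
Q → [M:36] → M (36)
Return M→H: 26.
Total = 5 + 20 + 18 + 36 + 26 = 105.

105 km along H → C → L → Q → M → H.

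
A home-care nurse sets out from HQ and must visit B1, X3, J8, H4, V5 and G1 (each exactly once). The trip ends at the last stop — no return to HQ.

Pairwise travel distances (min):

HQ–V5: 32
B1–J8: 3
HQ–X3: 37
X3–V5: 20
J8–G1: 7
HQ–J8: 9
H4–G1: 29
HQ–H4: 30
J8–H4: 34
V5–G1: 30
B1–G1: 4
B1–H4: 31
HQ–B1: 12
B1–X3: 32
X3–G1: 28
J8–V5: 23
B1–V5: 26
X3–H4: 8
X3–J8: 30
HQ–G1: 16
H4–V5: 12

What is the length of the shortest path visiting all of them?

There are 6! = 720 possible orderings.
HQ → B1 → X3 → J8 → H4 → V5 → G1: 12+32+30+34+12+30 = 150
HQ → B1 → X3 → J8 → H4 → G1 → V5: 12+32+30+34+29+30 = 167
HQ → B1 → X3 → J8 → V5 → H4 → G1: 12+32+30+23+12+29 = 138
HQ → B1 → X3 → J8 → V5 → G1 → H4: 12+32+30+23+30+29 = 156
HQ → B1 → X3 → J8 → G1 → H4 → V5: 12+32+30+7+29+12 = 122
HQ → B1 → X3 → J8 → G1 → V5 → H4: 12+32+30+7+30+12 = 123
HQ → B1 → X3 → H4 → J8 → V5 → G1: 12+32+8+34+23+30 = 139
HQ → B1 → X3 → H4 → J8 → G1 → V5: 12+32+8+34+7+30 = 123
… (712 more)
HQ → J8 → B1 → G1 → X3 → H4 → V5: 9+3+4+28+8+12 = 64  ← best
The minimum is 64.
One shortest path: HQ → J8 → B1 → G1 → X3 → H4 → V5.

Shortest open route: 64 min.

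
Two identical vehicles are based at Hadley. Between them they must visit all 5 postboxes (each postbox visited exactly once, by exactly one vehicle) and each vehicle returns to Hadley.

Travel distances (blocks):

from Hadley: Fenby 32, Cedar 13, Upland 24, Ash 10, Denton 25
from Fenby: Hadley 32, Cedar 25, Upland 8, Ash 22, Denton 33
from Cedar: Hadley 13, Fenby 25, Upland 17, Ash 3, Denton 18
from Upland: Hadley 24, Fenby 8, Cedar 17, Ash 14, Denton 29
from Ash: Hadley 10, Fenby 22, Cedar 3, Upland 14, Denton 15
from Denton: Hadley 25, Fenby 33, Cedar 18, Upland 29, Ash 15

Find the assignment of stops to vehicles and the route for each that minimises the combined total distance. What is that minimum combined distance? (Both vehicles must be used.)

116 blocks — the smallest possible combined total.

Check every non-empty split of the stops between the two vehicles; for each half take its own optimal tour:
  {Fenby} + {Cedar, Upland, Ash, Denton}: 64 + 84 = 148
  {Cedar} + {Fenby, Upland, Ash, Denton}: 26 + 90 = 116
  {Fenby, Cedar} + {Upland, Ash, Denton}: 70 + 78 = 148
  {Upland} + {Fenby, Cedar, Ash, Denton}: 48 + 96 = 144
  {Fenby, Upland} + {Cedar, Ash, Denton}: 64 + 56 = 120
  {Cedar, Upland} + {Fenby, Ash, Denton}: 54 + 90 = 144
  … (15 splits in total)
Best: vehicle 1 Hadley → Cedar → Hadley = 26; vehicle 2 Hadley → Upland → Fenby → Denton → Ash → Hadley = 90; combined 116.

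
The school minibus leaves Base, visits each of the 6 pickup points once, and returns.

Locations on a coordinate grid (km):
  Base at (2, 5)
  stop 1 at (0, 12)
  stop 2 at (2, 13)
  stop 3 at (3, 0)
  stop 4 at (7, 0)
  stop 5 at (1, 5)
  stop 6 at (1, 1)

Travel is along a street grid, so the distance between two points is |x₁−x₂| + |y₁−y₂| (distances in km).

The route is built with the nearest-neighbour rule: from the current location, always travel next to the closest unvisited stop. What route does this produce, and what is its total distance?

42 km along Base → stop 5 → stop 6 → stop 3 → stop 4 → stop 2 → stop 1 → Base.

Base → [stop 5:1 / stop 6:5 / stop 3:6 / stop 2:8 / stop 1:9 / stop 4:10] → stop 5 (1)
stop 5 → [stop 6:4 / stop 3:7 / stop 1:8 / stop 2:9 / stop 4:11] → stop 6 (4)
stop 6 → [stop 3:3 / stop 4:7 / stop 1:12 / stop 2:13] → stop 3 (3)
stop 3 → [stop 4:4 / stop 2:14 / stop 1:15] → stop 4 (4)
stop 4 → [stop 2:18 / stop 1:19] → stop 2 (18)
stop 2 → [stop 1:3] → stop 1 (3)
Return stop 1→Base: 9.
Total = 1 + 4 + 3 + 4 + 18 + 3 + 9 = 42.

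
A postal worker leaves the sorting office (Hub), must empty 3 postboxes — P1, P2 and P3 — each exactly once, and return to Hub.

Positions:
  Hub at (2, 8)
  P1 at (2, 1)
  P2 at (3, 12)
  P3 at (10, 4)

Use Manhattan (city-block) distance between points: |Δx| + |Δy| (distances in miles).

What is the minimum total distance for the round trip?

Hub-P1-P2-P3-Hub: 7+12+15+12 = 46
Hub-P1-P3-P2-Hub: 7+11+15+5 = 38
Hub-P2-P1-P3-Hub: 5+12+11+12 = 40
The minimum is 38.
One optimal route: Hub → P1 → P3 → P2 → Hub (or its reverse).

38 miles — the shortest possible round trip.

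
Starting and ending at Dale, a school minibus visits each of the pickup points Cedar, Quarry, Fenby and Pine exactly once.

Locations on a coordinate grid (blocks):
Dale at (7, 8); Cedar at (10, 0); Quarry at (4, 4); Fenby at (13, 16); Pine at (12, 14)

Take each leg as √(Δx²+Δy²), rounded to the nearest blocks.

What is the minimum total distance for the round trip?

With 4 stops there are 4!/2 = 12 distinct round trips (a route and its reverse cost the same).
Dale - Cedar - Quarry - Fenby - Pine - Dale: 9+7+15+2+8 = 41
Dale - Cedar - Quarry - Pine - Fenby - Dale: 9+7+13+2+10 = 41
Dale - Cedar - Fenby - Quarry - Pine - Dale: 9+16+15+13+8 = 61
Dale - Cedar - Fenby - Pine - Quarry - Dale: 9+16+2+13+5 = 45
Dale - Cedar - Pine - Quarry - Fenby - Dale: 9+14+13+15+10 = 61
Dale - Cedar - Pine - Fenby - Quarry - Dale: 9+14+2+15+5 = 45
Dale - Quarry - Cedar - Fenby - Pine - Dale: 5+7+16+2+8 = 38
Dale - Quarry - Cedar - Pine - Fenby - Dale: 5+7+14+2+10 = 38
Dale - Quarry - Fenby - Cedar - Pine - Dale: 5+15+16+14+8 = 58
Dale - Quarry - Pine - Cedar - Fenby - Dale: 5+13+14+16+10 = 58
Dale - Fenby - Cedar - Quarry - Pine - Dale: 10+16+7+13+8 = 54
Dale - Fenby - Quarry - Cedar - Pine - Dale: 10+15+7+14+8 = 54
The minimum is 38.
One optimal route: Dale → Quarry → Cedar → Fenby → Pine → Dale (or its reverse).

Minimum total distance: 38 blocks.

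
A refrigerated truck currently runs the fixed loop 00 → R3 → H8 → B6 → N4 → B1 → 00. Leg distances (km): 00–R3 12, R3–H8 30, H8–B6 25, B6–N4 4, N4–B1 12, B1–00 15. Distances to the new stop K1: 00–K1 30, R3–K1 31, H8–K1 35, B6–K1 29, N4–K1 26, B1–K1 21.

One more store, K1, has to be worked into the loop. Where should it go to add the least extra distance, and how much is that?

Minimum extra distance: 35 km, inserting K1 between N4 and B1.

Insertion cost between consecutive stops i–j is d(i,K1) + d(K1,j) − d(i,j):
  between 00 and R3: 30 + 31 − 12 = 49
  between R3 and H8: 31 + 35 − 30 = 36
  between H8 and B6: 35 + 29 − 25 = 39
  between B6 and N4: 29 + 26 − 4 = 51
  between N4 and B1: 26 + 21 − 12 = 35
  between B1 and 00: 21 + 30 − 15 = 36
Cheapest insertion is between N4 and B1, adding 35.
New total = 98 + 35 = 133.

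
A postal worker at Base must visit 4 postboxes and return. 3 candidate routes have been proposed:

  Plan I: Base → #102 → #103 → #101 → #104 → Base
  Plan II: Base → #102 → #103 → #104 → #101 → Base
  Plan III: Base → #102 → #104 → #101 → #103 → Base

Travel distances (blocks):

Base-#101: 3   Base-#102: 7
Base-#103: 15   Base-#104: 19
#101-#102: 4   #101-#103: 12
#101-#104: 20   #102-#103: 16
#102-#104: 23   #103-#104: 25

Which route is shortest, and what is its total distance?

71 blocks — Plan II is the shortest.

Plan I: 7 + 16 + 12 + 20 + 19 = 74
Plan II: 7 + 16 + 25 + 20 + 3 = 71
Plan III: 7 + 23 + 20 + 12 + 15 = 77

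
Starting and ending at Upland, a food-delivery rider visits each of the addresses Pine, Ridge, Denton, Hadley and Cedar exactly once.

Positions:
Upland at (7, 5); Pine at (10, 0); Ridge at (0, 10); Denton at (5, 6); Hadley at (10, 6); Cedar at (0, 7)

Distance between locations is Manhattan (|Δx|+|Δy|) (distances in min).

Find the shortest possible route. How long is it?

There are 60 distinct closed tours to check (reversals are equivalent).
Upland→Pine→Ridge→Denton→Hadley→Cedar→Upland: 8+20+9+5+11+9 = 62
Upland→Pine→Ridge→Denton→Cedar→Hadley→Upland: 8+20+9+6+11+4 = 58
Upland→Pine→Ridge→Hadley→Denton→Cedar→Upland: 8+20+14+5+6+9 = 62
Upland→Pine→Ridge→Hadley→Cedar→Denton→Upland: 8+20+14+11+6+3 = 62
Upland→Pine→Ridge→Cedar→Denton→Hadley→Upland: 8+20+3+6+5+4 = 46
Upland→Pine→Ridge→Cedar→Hadley→Denton→Upland: 8+20+3+11+5+3 = 50
Upland→Pine→Denton→Ridge→Hadley→Cedar→Upland: 8+11+9+14+11+9 = 62
Upland→Pine→Denton→Ridge→Cedar→Hadley→Upland: 8+11+9+3+11+4 = 46
Upland→Pine→Denton→Hadley→Ridge→Cedar→Upland: 8+11+5+14+3+9 = 50
Upland→Pine→Denton→Hadley→Cedar→Ridge→Upland: 8+11+5+11+3+12 = 50
Upland→Pine→Denton→Cedar→Ridge→Hadley→Upland: 8+11+6+3+14+4 = 46
Upland→Pine→Denton→Cedar→Hadley→Ridge→Upland: 8+11+6+11+14+12 = 62
Upland→Pine→Hadley→Ridge→Denton→Cedar→Upland: 8+6+14+9+6+9 = 52
Upland→Pine→Hadley→Ridge→Cedar→Denton→Upland: 8+6+14+3+6+3 = 40
… (46 more)
The minimum is 40.
One optimal route: Upland → Pine → Hadley → Ridge → Cedar → Denton → Upland (or its reverse).

Minimum total distance: 40 min.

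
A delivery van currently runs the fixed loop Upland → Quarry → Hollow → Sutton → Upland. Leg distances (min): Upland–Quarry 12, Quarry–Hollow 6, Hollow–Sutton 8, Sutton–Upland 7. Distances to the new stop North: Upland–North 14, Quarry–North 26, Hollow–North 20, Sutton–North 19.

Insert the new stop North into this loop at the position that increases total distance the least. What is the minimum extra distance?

Minimum extra distance: 26 min, inserting North between Sutton and Upland.

Insertion cost between consecutive stops i–j is d(i,North) + d(North,j) − d(i,j):
  between Upland and Quarry: 14 + 26 − 12 = 28
  between Quarry and Hollow: 26 + 20 − 6 = 40
  between Hollow and Sutton: 20 + 19 − 8 = 31
  between Sutton and Upland: 19 + 14 − 7 = 26
Cheapest insertion is between Sutton and Upland, adding 26.
New total = 33 + 26 = 59.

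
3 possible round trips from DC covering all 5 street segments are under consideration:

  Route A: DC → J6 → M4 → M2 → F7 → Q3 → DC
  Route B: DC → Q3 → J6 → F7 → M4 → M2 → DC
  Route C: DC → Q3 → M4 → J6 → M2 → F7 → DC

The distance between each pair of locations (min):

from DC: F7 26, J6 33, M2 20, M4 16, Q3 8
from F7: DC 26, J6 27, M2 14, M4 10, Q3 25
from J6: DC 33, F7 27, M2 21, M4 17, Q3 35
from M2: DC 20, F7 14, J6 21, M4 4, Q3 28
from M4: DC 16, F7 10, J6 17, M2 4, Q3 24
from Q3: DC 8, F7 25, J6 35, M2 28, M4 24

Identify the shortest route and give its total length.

Route A: 33 + 17 + 4 + 14 + 25 + 8 = 101
Route B: 8 + 35 + 27 + 10 + 4 + 20 = 104
Route C: 8 + 24 + 17 + 21 + 14 + 26 = 110

101 min — Route A is the shortest.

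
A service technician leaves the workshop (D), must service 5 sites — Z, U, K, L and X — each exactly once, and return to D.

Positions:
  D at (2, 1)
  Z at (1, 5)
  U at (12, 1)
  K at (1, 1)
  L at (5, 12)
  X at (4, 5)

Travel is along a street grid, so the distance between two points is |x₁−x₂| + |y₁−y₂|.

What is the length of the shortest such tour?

D - Z - U - K - L - X - D: 5+15+11+15+8+6 = 60
D - Z - U - K - X - L - D: 5+15+11+7+8+14 = 60
D - Z - U - L - K - X - D: 5+15+18+15+7+6 = 66
D - Z - U - L - X - K - D: 5+15+18+8+7+1 = 54
D - Z - U - X - K - L - D: 5+15+12+7+15+14 = 68
D - Z - U - X - L - K - D: 5+15+12+8+15+1 = 56
D - Z - K - U - L - X - D: 5+4+11+18+8+6 = 52
D - Z - K - U - X - L - D: 5+4+11+12+8+14 = 54
D - Z - K - L - U - X - D: 5+4+15+18+12+6 = 60
D - Z - K - L - X - U - D: 5+4+15+8+12+10 = 54
D - Z - K - X - U - L - D: 5+4+7+12+18+14 = 60
D - Z - K - X - L - U - D: 5+4+7+8+18+10 = 52
D - Z - L - U - K - X - D: 5+11+18+11+7+6 = 58
D - Z - L - U - X - K - D: 5+11+18+12+7+1 = 54
… (46 more)
D - U - L - X - Z - K - D: 10+18+8+3+4+1 = 44  ← best
The minimum is 44.
One optimal route: D → U → L → X → Z → K → D (or its reverse).

Shortest round trip = 44.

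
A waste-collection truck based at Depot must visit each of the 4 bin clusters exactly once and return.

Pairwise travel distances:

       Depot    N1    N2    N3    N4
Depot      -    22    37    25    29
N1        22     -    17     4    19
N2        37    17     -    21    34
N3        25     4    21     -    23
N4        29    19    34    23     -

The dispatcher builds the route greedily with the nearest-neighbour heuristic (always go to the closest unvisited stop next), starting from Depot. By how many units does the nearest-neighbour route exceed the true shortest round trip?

Depot: N1=22, N3=25, N4=29, N2=37 ⇒ N1
N1: N3=4, N2=17, N4=19 ⇒ N3
N3: N2=21, N4=23 ⇒ N2
N2: N4=34 ⇒ N4
NN route Depot → N1 → N3 → N2 → N4 → Depot costs 110.
Optimal: Depot → N3 → N1 → N2 → N4 → Depot costs 109 (by enumerating all 12 distinct tours).
Excess = 110 − 109 = 1.

Excess over optimum: 1.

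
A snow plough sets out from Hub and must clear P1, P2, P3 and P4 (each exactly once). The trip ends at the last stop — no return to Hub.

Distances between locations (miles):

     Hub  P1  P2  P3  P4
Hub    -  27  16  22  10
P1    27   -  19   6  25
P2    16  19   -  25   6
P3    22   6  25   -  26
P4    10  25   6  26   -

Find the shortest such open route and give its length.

41 miles — the minimum one-way total.

There are 4! = 24 possible orderings.
Hub→P1→P2→P3→P4: 27+19+25+26 = 97
Hub→P1→P2→P4→P3: 27+19+6+26 = 78
Hub→P1→P3→P2→P4: 27+6+25+6 = 64
Hub→P1→P3→P4→P2: 27+6+26+6 = 65
Hub→P1→P4→P2→P3: 27+25+6+25 = 83
Hub→P1→P4→P3→P2: 27+25+26+25 = 103
Hub→P2→P1→P3→P4: 16+19+6+26 = 67
Hub→P2→P1→P4→P3: 16+19+25+26 = 86
Hub→P2→P3→P1→P4: 16+25+6+25 = 72
Hub→P2→P3→P4→P1: 16+25+26+25 = 92
Hub→P2→P4→P1→P3: 16+6+25+6 = 53
Hub→P2→P4→P3→P1: 16+6+26+6 = 54
Hub→P3→P1→P2→P4: 22+6+19+6 = 53
Hub→P3→P1→P4→P2: 22+6+25+6 = 59
… (10 more)
Hub→P4→P2→P1→P3: 10+6+19+6 = 41  ← best
The minimum is 41.
One shortest path: Hub → P4 → P2 → P1 → P3.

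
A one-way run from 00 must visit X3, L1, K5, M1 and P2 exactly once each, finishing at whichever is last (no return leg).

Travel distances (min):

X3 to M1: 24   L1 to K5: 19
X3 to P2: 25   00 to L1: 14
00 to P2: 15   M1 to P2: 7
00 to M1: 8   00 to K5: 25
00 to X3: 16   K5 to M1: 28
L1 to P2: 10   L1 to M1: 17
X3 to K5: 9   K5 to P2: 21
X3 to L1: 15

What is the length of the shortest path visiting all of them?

49 min — the minimum one-way total.

There are 5! = 120 possible orderings.
00→X3→L1→K5→M1→P2: 16+15+19+28+7 = 85
00→X3→L1→K5→P2→M1: 16+15+19+21+7 = 78
00→X3→L1→M1→K5→P2: 16+15+17+28+21 = 97
00→X3→L1→M1→P2→K5: 16+15+17+7+21 = 76
00→X3→L1→P2→K5→M1: 16+15+10+21+28 = 90
00→X3→L1→P2→M1→K5: 16+15+10+7+28 = 76
00→X3→K5→L1→M1→P2: 16+9+19+17+7 = 68
00→X3→K5→L1→P2→M1: 16+9+19+10+7 = 61
00→X3→K5→M1→L1→P2: 16+9+28+17+10 = 80
00→X3→K5→M1→P2→L1: 16+9+28+7+10 = 70
00→X3→K5→P2→L1→M1: 16+9+21+10+17 = 73
00→X3→K5→P2→M1→L1: 16+9+21+7+17 = 70
00→X3→M1→L1→K5→P2: 16+24+17+19+21 = 97
00→X3→M1→L1→P2→K5: 16+24+17+10+21 = 88
… (106 more)
00→M1→P2→L1→X3→K5: 8+7+10+15+9 = 49  ← best
The minimum is 49.
One shortest path: 00 → M1 → P2 → L1 → X3 → K5.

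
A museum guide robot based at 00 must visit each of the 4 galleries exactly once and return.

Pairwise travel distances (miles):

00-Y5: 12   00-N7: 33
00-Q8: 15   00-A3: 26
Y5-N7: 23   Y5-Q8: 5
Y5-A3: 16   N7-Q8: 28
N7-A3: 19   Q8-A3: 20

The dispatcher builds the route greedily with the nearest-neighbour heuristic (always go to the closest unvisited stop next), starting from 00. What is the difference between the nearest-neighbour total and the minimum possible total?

1 miles longer than the optimal tour.

00: Y5=12, Q8=15, A3=26, N7=33 ⇒ Y5
Y5: Q8=5, A3=16, N7=23 ⇒ Q8
Q8: A3=20, N7=28 ⇒ A3
A3: N7=19 ⇒ N7
NN route 00 → Y5 → Q8 → A3 → N7 → 00 costs 89.
Optimal: 00 → N7 → A3 → Y5 → Q8 → 00 costs 88 (by enumerating all 12 distinct tours).
Excess = 89 − 88 = 1.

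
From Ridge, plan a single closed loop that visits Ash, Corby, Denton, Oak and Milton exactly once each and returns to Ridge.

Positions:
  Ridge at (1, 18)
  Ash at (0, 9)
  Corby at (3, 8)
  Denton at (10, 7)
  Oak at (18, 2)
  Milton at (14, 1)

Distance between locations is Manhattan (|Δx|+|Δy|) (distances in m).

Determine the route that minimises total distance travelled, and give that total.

Shortest round trip = 70 m.

Ridge→Ash→Corby→Denton→Oak→Milton→Ridge: 10+4+8+13+5+30 = 70
Ridge→Ash→Corby→Denton→Milton→Oak→Ridge: 10+4+8+10+5+33 = 70
Ridge→Ash→Corby→Oak→Denton→Milton→Ridge: 10+4+21+13+10+30 = 88
Ridge→Ash→Corby→Oak→Milton→Denton→Ridge: 10+4+21+5+10+20 = 70
Ridge→Ash→Corby→Milton→Denton→Oak→Ridge: 10+4+18+10+13+33 = 88
Ridge→Ash→Corby→Milton→Oak→Denton→Ridge: 10+4+18+5+13+20 = 70
Ridge→Ash→Denton→Corby→Oak→Milton→Ridge: 10+12+8+21+5+30 = 86
Ridge→Ash→Denton→Corby→Milton→Oak→Ridge: 10+12+8+18+5+33 = 86
Ridge→Ash→Denton→Oak→Corby→Milton→Ridge: 10+12+13+21+18+30 = 104
Ridge→Ash→Denton→Oak→Milton→Corby→Ridge: 10+12+13+5+18+12 = 70
Ridge→Ash→Denton→Milton→Corby→Oak→Ridge: 10+12+10+18+21+33 = 104
Ridge→Ash→Denton→Milton→Oak→Corby→Ridge: 10+12+10+5+21+12 = 70
Ridge→Ash→Oak→Corby→Denton→Milton→Ridge: 10+25+21+8+10+30 = 104
Ridge→Ash→Oak→Corby→Milton→Denton→Ridge: 10+25+21+18+10+20 = 104
… (46 more)
The minimum is 70.
One optimal route: Ridge → Ash → Corby → Denton → Oak → Milton → Ridge (or its reverse).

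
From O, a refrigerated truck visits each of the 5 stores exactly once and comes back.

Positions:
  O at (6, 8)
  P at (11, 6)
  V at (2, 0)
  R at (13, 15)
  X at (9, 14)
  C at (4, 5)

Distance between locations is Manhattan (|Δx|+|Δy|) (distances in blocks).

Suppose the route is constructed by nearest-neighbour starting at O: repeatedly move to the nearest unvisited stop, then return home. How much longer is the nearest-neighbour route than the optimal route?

Excess over optimum: 4 blocks.

O: C=5, P=7, X=9, V=12, R=14 ⇒ C
C: V=7, P=8, X=14, R=19 ⇒ V
V: P=15, X=21, R=26 ⇒ P
P: X=10, R=11 ⇒ X
X: R=5 ⇒ R
NN route O → C → V → P → X → R → O costs 56.
Optimal: O → V → C → P → R → X → O costs 52 (by enumerating all 60 distinct tours).
Excess = 56 − 52 = 4.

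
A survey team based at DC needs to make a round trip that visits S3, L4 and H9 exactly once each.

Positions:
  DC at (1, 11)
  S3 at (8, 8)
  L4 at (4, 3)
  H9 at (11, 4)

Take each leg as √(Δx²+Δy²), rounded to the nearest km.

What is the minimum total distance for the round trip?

With 3 stops there are 3!/2 = 3 distinct round trips (a route and its reverse cost the same).
DC→S3→L4→H9→DC: 8+6+7+12 = 33
DC→S3→H9→L4→DC: 8+5+7+9 = 29
DC→L4→S3→H9→DC: 9+6+5+12 = 32
The minimum is 29.
One optimal route: DC → S3 → H9 → L4 → DC (or its reverse).

Shortest round trip = 29 km.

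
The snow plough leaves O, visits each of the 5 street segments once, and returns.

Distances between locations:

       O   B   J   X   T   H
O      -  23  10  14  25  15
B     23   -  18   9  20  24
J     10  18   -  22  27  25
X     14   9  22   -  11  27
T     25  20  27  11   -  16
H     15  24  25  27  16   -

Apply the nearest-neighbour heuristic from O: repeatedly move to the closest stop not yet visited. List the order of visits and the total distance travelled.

From O: distances to unvisited — J=10, X=14, H=15, B=23, T=25. Nearest is J (10).
From J: distances to unvisited — B=18, X=22, H=25, T=27. Nearest is B (18).
From B: distances to unvisited — X=9, T=20, H=24. Nearest is X (9).
From X: distances to unvisited — T=11, H=27. Nearest is T (11).
From T: distances to unvisited — H=16. Nearest is H (16).
Return H→O: 15.
Total = 10 + 18 + 9 + 11 + 16 + 15 = 79.

Nearest-neighbour total = 79; route O → J → B → X → T → H → O.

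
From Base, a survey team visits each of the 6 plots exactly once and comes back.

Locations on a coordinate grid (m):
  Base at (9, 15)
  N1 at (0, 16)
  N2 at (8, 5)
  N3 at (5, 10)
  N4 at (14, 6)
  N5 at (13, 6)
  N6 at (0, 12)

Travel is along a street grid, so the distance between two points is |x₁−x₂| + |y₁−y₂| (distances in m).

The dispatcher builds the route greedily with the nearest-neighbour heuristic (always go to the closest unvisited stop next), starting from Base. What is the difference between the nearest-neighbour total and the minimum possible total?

The nearest-neighbour route is 10 m longer than optimal.

Base: N3=9, N1=10, N2=11, N6=12, N5=13, N4=14 ⇒ N3
N3: N6=7, N2=8, N1=11, N5=12, N4=13 ⇒ N6
N6: N1=4, N2=15, N5=19, N4=20 ⇒ N1
N1: N2=19, N5=23, N4=24 ⇒ N2
N2: N5=6, N4=7 ⇒ N5
N5: N4=1 ⇒ N4
NN route Base → N3 → N6 → N1 → N2 → N5 → N4 → Base costs 60.
Optimal: Base → N1 → N6 → N3 → N2 → N4 → N5 → Base costs 50 (by enumerating all 360 distinct tours).
Excess = 60 − 50 = 10.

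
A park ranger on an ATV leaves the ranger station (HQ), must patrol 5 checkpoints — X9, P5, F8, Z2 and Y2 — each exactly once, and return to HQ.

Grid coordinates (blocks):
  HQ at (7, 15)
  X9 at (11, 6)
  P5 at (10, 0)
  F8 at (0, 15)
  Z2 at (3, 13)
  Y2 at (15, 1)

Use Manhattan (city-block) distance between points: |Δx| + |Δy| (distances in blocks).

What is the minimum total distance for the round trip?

60 blocks — the shortest possible round trip.

With 5 stops there are 5!/2 = 60 distinct round trips (a route and its reverse cost the same).
HQ-X9-P5-F8-Z2-Y2-HQ: 13+7+25+5+24+22 = 96
HQ-X9-P5-F8-Y2-Z2-HQ: 13+7+25+29+24+6 = 104
HQ-X9-P5-Z2-F8-Y2-HQ: 13+7+20+5+29+22 = 96
HQ-X9-P5-Z2-Y2-F8-HQ: 13+7+20+24+29+7 = 100
HQ-X9-P5-Y2-F8-Z2-HQ: 13+7+6+29+5+6 = 66
HQ-X9-P5-Y2-Z2-F8-HQ: 13+7+6+24+5+7 = 62
HQ-X9-F8-P5-Z2-Y2-HQ: 13+20+25+20+24+22 = 124
HQ-X9-F8-P5-Y2-Z2-HQ: 13+20+25+6+24+6 = 94
HQ-X9-F8-Z2-P5-Y2-HQ: 13+20+5+20+6+22 = 86
HQ-X9-F8-Z2-Y2-P5-HQ: 13+20+5+24+6+18 = 86
HQ-X9-F8-Y2-P5-Z2-HQ: 13+20+29+6+20+6 = 94
HQ-X9-F8-Y2-Z2-P5-HQ: 13+20+29+24+20+18 = 124
HQ-X9-Z2-P5-F8-Y2-HQ: 13+15+20+25+29+22 = 124
HQ-X9-Z2-P5-Y2-F8-HQ: 13+15+20+6+29+7 = 90
… (46 more)
HQ-X9-Y2-P5-Z2-F8-HQ: 13+9+6+20+5+7 = 60  ← best
The minimum is 60.
One optimal route: HQ → X9 → Y2 → P5 → Z2 → F8 → HQ (or its reverse).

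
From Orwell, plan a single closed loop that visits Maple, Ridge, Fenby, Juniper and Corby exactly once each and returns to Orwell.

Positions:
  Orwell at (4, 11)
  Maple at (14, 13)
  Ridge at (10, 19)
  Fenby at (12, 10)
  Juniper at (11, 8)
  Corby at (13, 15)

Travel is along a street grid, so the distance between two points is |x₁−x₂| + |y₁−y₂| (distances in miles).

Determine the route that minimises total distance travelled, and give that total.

Minimum total distance: 42 miles.

Orwell→Maple→Ridge→Fenby→Juniper→Corby→Orwell: 12+10+11+3+9+13 = 58
Orwell→Maple→Ridge→Fenby→Corby→Juniper→Orwell: 12+10+11+6+9+10 = 58
Orwell→Maple→Ridge→Juniper→Fenby→Corby→Orwell: 12+10+12+3+6+13 = 56
Orwell→Maple→Ridge→Juniper→Corby→Fenby→Orwell: 12+10+12+9+6+9 = 58
Orwell→Maple→Ridge→Corby→Fenby→Juniper→Orwell: 12+10+7+6+3+10 = 48
Orwell→Maple→Ridge→Corby→Juniper→Fenby→Orwell: 12+10+7+9+3+9 = 50
Orwell→Maple→Fenby→Ridge→Juniper→Corby→Orwell: 12+5+11+12+9+13 = 62
Orwell→Maple→Fenby→Ridge→Corby→Juniper→Orwell: 12+5+11+7+9+10 = 54
Orwell→Maple→Fenby→Juniper→Ridge→Corby→Orwell: 12+5+3+12+7+13 = 52
Orwell→Maple→Fenby→Juniper→Corby→Ridge→Orwell: 12+5+3+9+7+14 = 50
Orwell→Maple→Fenby→Corby→Ridge→Juniper→Orwell: 12+5+6+7+12+10 = 52
Orwell→Maple→Fenby→Corby→Juniper→Ridge→Orwell: 12+5+6+9+12+14 = 58
Orwell→Maple→Juniper→Ridge→Fenby→Corby→Orwell: 12+8+12+11+6+13 = 62
Orwell→Maple→Juniper→Ridge→Corby→Fenby→Orwell: 12+8+12+7+6+9 = 54
… (46 more)
Orwell→Ridge→Corby→Maple→Fenby→Juniper→Orwell: 14+7+3+5+3+10 = 42  ← best
The minimum is 42.
One optimal route: Orwell → Ridge → Corby → Maple → Fenby → Juniper → Orwell (or its reverse).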